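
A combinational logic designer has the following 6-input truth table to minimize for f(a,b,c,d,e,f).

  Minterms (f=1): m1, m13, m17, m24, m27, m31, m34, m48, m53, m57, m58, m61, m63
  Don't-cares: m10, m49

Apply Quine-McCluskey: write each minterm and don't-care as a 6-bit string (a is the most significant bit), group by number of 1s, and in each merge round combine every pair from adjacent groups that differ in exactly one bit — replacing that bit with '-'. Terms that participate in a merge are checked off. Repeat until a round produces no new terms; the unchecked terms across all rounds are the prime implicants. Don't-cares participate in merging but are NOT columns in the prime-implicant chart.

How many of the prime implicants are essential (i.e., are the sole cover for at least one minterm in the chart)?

8

size-2^0 implicants → 000001(✓)  001010  001101  010001(✓)  011000  011011(✓)  011111(✓)  100010  110000(✓)  110001(✓)  110101(✓)  111001(✓)  111010  111101(✓)  111111(✓)
size-2^1 implicants → -10001  -11111  0-0001  011-11  11-001(✓)  11-101(✓)  110-01(✓)  11000-  111-01(✓)  1111-1
size-2^2 implicants → 11--01
Unchecked terms (primes): -10001, -11111, 0-0001, 001010, 001101, 011-11, 011000, 100010, 11--01, 11000-, 111010, 1111-1
Minterm coverage:
  m1 ⊆ 0-0001 [E]
  m13 ⊆ 001101 [E]
  m17 ⊆ -10001,0-0001
  m24 ⊆ 011000 [E]
  m27 ⊆ 011-11 [E]
  m31 ⊆ -11111,011-11
  m34 ⊆ 100010 [E]
  m48 ⊆ 11000- [E]
  m53 ⊆ 11--01 [E]
  m57 ⊆ 11--01 [E]
  m58 ⊆ 111010 [E]
  m61 ⊆ 11--01,1111-1
  m63 ⊆ -11111,1111-1
E = {0-0001, 001101, 011-11, 011000, 100010, 11--01, 11000-, 111010}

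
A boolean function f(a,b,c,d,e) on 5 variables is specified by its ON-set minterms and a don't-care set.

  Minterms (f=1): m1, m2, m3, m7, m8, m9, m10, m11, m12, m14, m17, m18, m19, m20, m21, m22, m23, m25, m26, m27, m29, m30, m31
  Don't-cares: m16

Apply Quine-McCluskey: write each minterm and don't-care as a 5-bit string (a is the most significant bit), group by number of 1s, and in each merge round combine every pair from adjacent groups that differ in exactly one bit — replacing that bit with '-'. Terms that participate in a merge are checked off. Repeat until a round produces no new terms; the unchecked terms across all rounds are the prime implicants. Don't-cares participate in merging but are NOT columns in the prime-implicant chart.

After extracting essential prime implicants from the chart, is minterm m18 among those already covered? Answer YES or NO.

YES

[col 0] 00001*, 00010*, 00011*, 00111*, 01000*, 01001*, 01010*, 01011*, 01100*, 01110*, 10000*, 10001*, 10010*, 10011*, 10100*, 10101*, 10110*, 10111*, 11001*, 11010*, 11011*, 11101*, 11110*, 11111*
[col 1] -0001*, -0010*, -0011*, -0111*, -1001*, -1010*, -1011*, -1110*, 0-001*, 0-010*, 0-011*, 00-11*, 000-1*, 0001-*, 01-00*, 01-10*, 010-0*, 010-1*, 0100-*, 0101-*, 011-0*, 1-001*, 1-010*, 1-011*, 1-101*, 1-110*, 1-111*, 10-00*, 10-01*, 10-10*, 10-11*, 100-0*, 100-1*, 1000-*, 1001-*, 101-0*, 101-1*, 1010-*, 1011-*, 11-01*, 11-10*, 11-11*, 110-1*, 1101-*, 111-1*, 1111-*
[col 2] --001*, --010*, --011*, -0-11, -00-1*, -001-*, -1-10, -10-1*, -101-*, 0-0-1*, 0-01-*, 01--0, 010--, 1--01*, 1--10*, 1--11*, 1-0-1*, 1-01-*, 1-1-1*, 1-11-*, 10--0*, 10--1*, 10-0-*, 10-1-*, 100--*, 101--*, 11--1*, 11-1-*
[col 3] --0-1, --01-, 1---1, 1--1-, 10---
Prime implicants: --0-1, --01-, -0-11, -1-10, 01--0, 010--, 1---1, 1--1-, 10---
PI chart (minterm → PIs covering it):
  1 | --0-1  (sole → essential)
  2 | --01-  (sole → essential)
  3 | --0-1,--01-,-0-11
  7 | -0-11  (sole → essential)
  8 | 01--0,010--
  9 | --0-1,010--
  10 | --01-,-1-10,01--0,010--
  11 | --0-1,--01-,010--
  12 | 01--0  (sole → essential)
  14 | -1-10,01--0
  17 | --0-1,1---1,10---
  18 | --01-,1--1-,10---
  19 | --0-1,--01-,-0-11,1---1,1--1-,10---
  20 | 10---  (sole → essential)
  21 | 1---1,10---
  22 | 1--1-,10---
  23 | -0-11,1---1,1--1-,10---
  25 | --0-1,1---1
  26 | --01-,-1-10,1--1-
  27 | --0-1,--01-,1---1,1--1-
  29 | 1---1  (sole → essential)
  30 | -1-10,1--1-
  31 | 1---1,1--1-
Essential prime implicants: --0-1, --01-, -0-11, 01--0, 1---1, 10---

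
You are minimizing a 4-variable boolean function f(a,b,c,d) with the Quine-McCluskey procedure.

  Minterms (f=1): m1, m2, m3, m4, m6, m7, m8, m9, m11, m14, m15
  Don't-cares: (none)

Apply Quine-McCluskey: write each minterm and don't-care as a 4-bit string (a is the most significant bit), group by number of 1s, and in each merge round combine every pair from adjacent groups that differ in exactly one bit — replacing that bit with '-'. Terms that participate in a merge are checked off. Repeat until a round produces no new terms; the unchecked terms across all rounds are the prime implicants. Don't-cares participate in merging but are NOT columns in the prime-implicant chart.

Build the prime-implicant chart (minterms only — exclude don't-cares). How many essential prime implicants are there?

5

Round 0: 0001✓ 0010✓ 0011✓ 0100✓ 0110✓ 0111✓ 1000✓ 1001✓ 1011✓ 1110✓ 1111✓
Round 1: -001✓ -011✓ -110✓ -111✓ 0-10✓ 0-11✓ 00-1✓ 001-✓ 01-0 011-✓ 1-11✓ 10-1✓ 100- 111-✓
Round 2: --11 -0-1 -11- 0-1-
PIs = {--11, -0-1, -11-, 0-1-, 01-0, 100-}
Coverage chart:
  m1: -0-1 ←essential
  m2: 0-1- ←essential
  m3: --11,-0-1,0-1-
  m4: 01-0 ←essential
  m6: -11-,0-1-,01-0
  m7: --11,-11-,0-1-
  m8: 100- ←essential
  m9: -0-1,100-
  m11: --11,-0-1
  m14: -11- ←essential
  m15: --11,-11-
Essential: -0-1, -11-, 0-1-, 01-0, 100-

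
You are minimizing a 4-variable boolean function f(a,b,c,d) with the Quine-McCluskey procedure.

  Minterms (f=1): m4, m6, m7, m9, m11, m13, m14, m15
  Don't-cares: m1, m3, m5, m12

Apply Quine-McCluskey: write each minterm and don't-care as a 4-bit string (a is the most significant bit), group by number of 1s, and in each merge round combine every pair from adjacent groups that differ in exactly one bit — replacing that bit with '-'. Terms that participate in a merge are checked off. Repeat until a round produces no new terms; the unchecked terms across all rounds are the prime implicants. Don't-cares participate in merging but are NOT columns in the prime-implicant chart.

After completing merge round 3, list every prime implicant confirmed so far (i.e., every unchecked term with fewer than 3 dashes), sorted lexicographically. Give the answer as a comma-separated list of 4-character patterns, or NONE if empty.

NONE

[col 0] 0001*, 0011*, 0100*, 0101*, 0110*, 0111*, 1001*, 1011*, 1100*, 1101*, 1110*, 1111*
[col 1] -001*, -011*, -100*, -101*, -110*, -111*, 0-01*, 0-11*, 00-1*, 01-0*, 01-1*, 010-*, 011-*, 1-01*, 1-11*, 10-1*, 11-0*, 11-1*, 110-*, 111-*
[col 2] --01*, --11*, -0-1*, -1-0*, -1-1*, -10-*, -11-*, 0--1*, 01--*, 1--1*, 11--*
[col 3] ---1, -1--
Prime implicants: ---1, -1--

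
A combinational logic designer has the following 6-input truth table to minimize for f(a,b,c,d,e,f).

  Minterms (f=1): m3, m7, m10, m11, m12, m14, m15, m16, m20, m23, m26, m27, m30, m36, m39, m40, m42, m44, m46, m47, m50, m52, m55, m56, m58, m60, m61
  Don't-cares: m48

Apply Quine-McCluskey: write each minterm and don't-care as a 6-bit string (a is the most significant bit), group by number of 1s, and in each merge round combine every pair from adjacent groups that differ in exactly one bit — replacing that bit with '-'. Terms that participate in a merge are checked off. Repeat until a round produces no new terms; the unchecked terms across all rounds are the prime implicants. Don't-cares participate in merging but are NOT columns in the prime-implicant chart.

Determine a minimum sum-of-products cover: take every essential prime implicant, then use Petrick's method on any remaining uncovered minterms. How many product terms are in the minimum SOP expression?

11

size-2^0 implicants → 000011(✓)  000111(✓)  001010(✓)  001011(✓)  001100(✓)  001110(✓)  001111(✓)  010000(✓)  010100(✓)  010111(✓)  011010(✓)  011011(✓)  011110(✓)  100100(✓)  100111(✓)  101000(✓)  101010(✓)  101100(✓)  101110(✓)  101111(✓)  110000(✓)  110010(✓)  110100(✓)  110111(✓)  111000(✓)  111010(✓)  111100(✓)  111101(✓)
size-2^1 implicants → -00111(✓)  -01010(✓)  -01100(✓)  -01110(✓)  -01111(✓)  -10000(✓)  -10100(✓)  -10111(✓)  -11010(✓)  0-0111(✓)  0-1010(✓)  0-1011(✓)  0-1110(✓)  00-011(✓)  00-111(✓)  000-11(✓)  001-10(✓)  001-11(✓)  00101-(✓)  0011-0(✓)  00111-(✓)  010-00(✓)  011-10(✓)  01101-(✓)  1-0100(✓)  1-0111(✓)  1-1000(✓)  1-1010(✓)  1-1100(✓)  10-100(✓)  10-111(✓)  101-00(✓)  101-10(✓)  1010-0(✓)  1011-0(✓)  10111-(✓)  11-000(✓)  11-010(✓)  11-100(✓)  110-00(✓)  1100-0(✓)  111-00(✓)  1110-0(✓)  11110-
size-2^2 implicants → --0111  --1010  -0-111  -01-10  -011-0  -0111-  -10-00  0-1-10  0-101-  00--11  001-1-  1--100  1-1-00  1-10-0  101--0  11--00  11-0-0
Unchecked terms (primes): --0111, --1010, -0-111, -01-10, -011-0, -0111-, -10-00, 0-1-10, 0-101-, 00--11, 001-1-, 1--100, 1-1-00, 1-10-0, 101--0, 11--00, 11-0-0, 11110-
Minterm coverage:
  m3 ⊆ 00--11 [E]
  m7 ⊆ --0111,-0-111,00--11
  m10 ⊆ --1010,-01-10,0-1-10,0-101-,001-1-
  m11 ⊆ 0-101-,00--11,001-1-
  m12 ⊆ -011-0 [E]
  m14 ⊆ -01-10,-011-0,-0111-,0-1-10,001-1-
  m15 ⊆ -0-111,-0111-,00--11,001-1-
  m16 ⊆ -10-00 [E]
  m20 ⊆ -10-00 [E]
  m23 ⊆ --0111 [E]
  m26 ⊆ --1010,0-1-10,0-101-
  m27 ⊆ 0-101- [E]
  m30 ⊆ 0-1-10 [E]
  m36 ⊆ 1--100 [E]
  m39 ⊆ --0111,-0-111
  m40 ⊆ 1-1-00,1-10-0,101--0
  m42 ⊆ --1010,-01-10,1-10-0,101--0
  m44 ⊆ -011-0,1--100,1-1-00,101--0
  m46 ⊆ -01-10,-011-0,-0111-,101--0
  m47 ⊆ -0-111,-0111-
  m50 ⊆ 11-0-0 [E]
  m52 ⊆ -10-00,1--100,11--00
  m55 ⊆ --0111 [E]
  m56 ⊆ 1-1-00,1-10-0,11--00,11-0-0
  m58 ⊆ --1010,1-10-0,11-0-0
  m60 ⊆ 1--100,1-1-00,11--00,11110-
  m61 ⊆ 11110- [E]
E = {--0111, -011-0, -10-00, 0-1-10, 0-101-, 00--11, 1--100, 11-0-0, 11110-}
Petrick residual → -0-111, 1-10-0
Cover = c'def + b'def + b'cdf' + bc'e'f' + a'cef' + a'cd'e + a'b'ef + ade'f' + acd'f' + abd'f' + abcde'  |cover|=11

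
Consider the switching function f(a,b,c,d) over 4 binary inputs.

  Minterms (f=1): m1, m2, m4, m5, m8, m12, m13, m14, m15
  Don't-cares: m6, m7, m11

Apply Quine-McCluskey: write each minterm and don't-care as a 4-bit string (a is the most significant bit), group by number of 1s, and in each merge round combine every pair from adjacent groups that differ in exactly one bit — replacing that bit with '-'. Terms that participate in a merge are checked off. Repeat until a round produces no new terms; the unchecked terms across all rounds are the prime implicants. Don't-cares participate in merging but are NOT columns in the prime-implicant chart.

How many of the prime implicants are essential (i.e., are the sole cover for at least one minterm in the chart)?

size-2^0 implicants → 0001(✓)  0010(✓)  0100(✓)  0101(✓)  0110(✓)  0111(✓)  1000(✓)  1011(✓)  1100(✓)  1101(✓)  1110(✓)  1111(✓)
size-2^1 implicants → -100(✓)  -101(✓)  -110(✓)  -111(✓)  0-01  0-10  01-0(✓)  01-1(✓)  010-(✓)  011-(✓)  1-00  1-11  11-0(✓)  11-1(✓)  110-(✓)  111-(✓)
size-2^2 implicants → -1-0(✓)  -1-1(✓)  -10-(✓)  -11-(✓)  01--(✓)  11--(✓)
size-2^3 implicants → -1--
Unchecked terms (primes): -1--, 0-01, 0-10, 1-00, 1-11
Minterm coverage:
  m1 ⊆ 0-01 [E]
  m2 ⊆ 0-10 [E]
  m4 ⊆ -1-- [E]
  m5 ⊆ -1--,0-01
  m8 ⊆ 1-00 [E]
  m12 ⊆ -1--,1-00
  m13 ⊆ -1-- [E]
  m14 ⊆ -1-- [E]
  m15 ⊆ -1--,1-11
E = {-1--, 0-01, 0-10, 1-00}

4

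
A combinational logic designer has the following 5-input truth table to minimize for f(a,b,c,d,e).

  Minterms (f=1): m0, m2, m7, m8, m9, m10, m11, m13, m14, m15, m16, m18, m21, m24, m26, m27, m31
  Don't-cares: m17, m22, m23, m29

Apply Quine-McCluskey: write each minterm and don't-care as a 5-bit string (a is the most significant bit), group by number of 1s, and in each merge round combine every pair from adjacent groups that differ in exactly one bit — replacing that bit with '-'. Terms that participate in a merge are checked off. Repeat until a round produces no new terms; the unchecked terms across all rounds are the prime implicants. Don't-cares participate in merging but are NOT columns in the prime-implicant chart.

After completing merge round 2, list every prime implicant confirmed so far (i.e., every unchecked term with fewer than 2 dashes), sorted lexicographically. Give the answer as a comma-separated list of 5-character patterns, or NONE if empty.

10-01, 10-10, 1000-, 1011-

[col 0] 00000*, 00010*, 00111*, 01000*, 01001*, 01010*, 01011*, 01101*, 01110*, 01111*, 10000*, 10001*, 10010*, 10101*, 10110*, 10111*, 11000*, 11010*, 11011*, 11101*, 11111*
[col 1] -0000*, -0010*, -0111*, -1000*, -1010*, -1011*, -1101*, -1111*, 0-000*, 0-010*, 0-111*, 000-0*, 01-01*, 01-10*, 01-11*, 010-0*, 010-1*, 0100-*, 0101-*, 011-1*, 0111-*, 1-000*, 1-010*, 1-101*, 1-111*, 10-01, 10-10, 100-0*, 1000-, 101-1*, 1011-, 11-11*, 110-0*, 1101-*, 111-1*
[col 2] --000*, --010*, --111, -00-0*, -1-11, -10-0*, -101-, -11-1, 0-0-0*, 01--1, 01-1-, 010--, 1-0-0*, 1-1-1
[col 3] --0-0
Prime implicants: --0-0, --111, -1-11, -101-, -11-1, 01--1, 01-1-, 010--, 1-1-1, 10-01, 10-10, 1000-, 1011-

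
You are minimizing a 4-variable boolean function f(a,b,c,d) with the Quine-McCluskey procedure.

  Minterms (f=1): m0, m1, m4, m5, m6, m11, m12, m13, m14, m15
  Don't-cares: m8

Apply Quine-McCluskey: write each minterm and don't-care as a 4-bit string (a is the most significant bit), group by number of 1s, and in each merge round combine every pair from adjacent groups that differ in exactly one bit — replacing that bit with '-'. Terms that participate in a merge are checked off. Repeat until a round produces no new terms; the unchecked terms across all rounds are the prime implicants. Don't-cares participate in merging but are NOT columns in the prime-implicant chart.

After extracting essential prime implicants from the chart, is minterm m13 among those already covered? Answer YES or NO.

[col 0] 0000*, 0001*, 0100*, 0101*, 0110*, 1000*, 1011*, 1100*, 1101*, 1110*, 1111*
[col 1] -000*, -100*, -101*, -110*, 0-00*, 0-01*, 000-*, 01-0*, 010-*, 1-00*, 1-11, 11-0*, 11-1*, 110-*, 111-*
[col 2] --00, -1-0, -10-, 0-0-, 11--
Prime implicants: --00, -1-0, -10-, 0-0-, 1-11, 11--
PI chart (minterm → PIs covering it):
  0 | --00,0-0-
  1 | 0-0-  (sole → essential)
  4 | --00,-1-0,-10-,0-0-
  5 | -10-,0-0-
  6 | -1-0  (sole → essential)
  11 | 1-11  (sole → essential)
  12 | --00,-1-0,-10-,11--
  13 | -10-,11--
  14 | -1-0,11--
  15 | 1-11,11--
Essential prime implicants: -1-0, 0-0-, 1-11

NO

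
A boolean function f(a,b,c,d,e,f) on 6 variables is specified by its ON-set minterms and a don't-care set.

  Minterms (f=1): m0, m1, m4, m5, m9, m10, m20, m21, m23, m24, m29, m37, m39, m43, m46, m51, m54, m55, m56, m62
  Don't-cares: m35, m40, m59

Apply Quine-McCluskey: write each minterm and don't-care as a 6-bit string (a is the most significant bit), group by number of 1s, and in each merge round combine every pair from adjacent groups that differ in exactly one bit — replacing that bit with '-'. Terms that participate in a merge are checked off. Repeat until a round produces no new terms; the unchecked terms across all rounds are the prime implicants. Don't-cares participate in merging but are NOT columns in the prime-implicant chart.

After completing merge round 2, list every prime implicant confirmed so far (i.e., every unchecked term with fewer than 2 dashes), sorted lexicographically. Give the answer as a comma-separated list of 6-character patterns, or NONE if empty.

-00101, -10111, -11000, 00-001, 001010, 01-101, 0101-1, 1-1000, 1-1110, 1001-1, 11-110, 11011-

[col 0] 000000*, 000001*, 000100*, 000101*, 001001*, 001010, 010100*, 010101*, 010111*, 011000*, 011101*, 100011*, 100101*, 100111*, 101000*, 101011*, 101110*, 110011*, 110110*, 110111*, 111000*, 111011*, 111110*
[col 1] -00101, -10111, -11000, 0-0100*, 0-0101*, 00-001, 000-00*, 000-01*, 00000-*, 00010-*, 01-101, 0101-1, 01010-*, 1-0011*, 1-0111*, 1-1000, 1-1011*, 1-1110, 10-011*, 100-11*, 1001-1, 11-011*, 11-110, 110-11*, 11011-
[col 2] 0-010-, 000-0-, 1--011, 1-0-11
Prime implicants: -00101, -10111, -11000, 0-010-, 00-001, 000-0-, 001010, 01-101, 0101-1, 1--011, 1-0-11, 1-1000, 1-1110, 1001-1, 11-110, 11011-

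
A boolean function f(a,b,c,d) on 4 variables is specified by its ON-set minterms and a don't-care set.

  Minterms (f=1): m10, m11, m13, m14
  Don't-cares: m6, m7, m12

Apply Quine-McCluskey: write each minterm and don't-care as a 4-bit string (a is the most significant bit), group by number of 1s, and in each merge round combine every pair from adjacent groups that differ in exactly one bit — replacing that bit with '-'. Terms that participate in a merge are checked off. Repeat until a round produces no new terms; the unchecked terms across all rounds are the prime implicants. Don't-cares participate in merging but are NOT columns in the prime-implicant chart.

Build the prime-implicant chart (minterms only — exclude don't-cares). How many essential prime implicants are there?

Round 0: 0110✓ 0111✓ 1010✓ 1011✓ 1100✓ 1101✓ 1110✓
Round 1: -110 011- 1-10 101- 11-0 110-
PIs = {-110, 011-, 1-10, 101-, 11-0, 110-}
Coverage chart:
  m10: 1-10,101-
  m11: 101- ←essential
  m13: 110- ←essential
  m14: -110,1-10,11-0
Essential: 101-, 110-

2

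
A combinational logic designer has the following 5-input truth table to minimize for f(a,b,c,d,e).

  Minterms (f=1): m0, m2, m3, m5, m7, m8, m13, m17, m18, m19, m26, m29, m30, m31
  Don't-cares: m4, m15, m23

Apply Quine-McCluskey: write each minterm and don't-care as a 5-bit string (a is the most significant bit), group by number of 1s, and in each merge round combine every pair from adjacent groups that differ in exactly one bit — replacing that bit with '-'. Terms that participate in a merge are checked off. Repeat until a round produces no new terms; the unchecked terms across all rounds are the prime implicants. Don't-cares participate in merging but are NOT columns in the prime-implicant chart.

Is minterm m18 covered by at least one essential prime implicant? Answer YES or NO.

NO

Round 0: 00000✓ 00010✓ 00011✓ 00100✓ 00101✓ 00111✓ 01000✓ 01101✓ 01111✓ 10001✓ 10010✓ 10011✓ 10111✓ 11010✓ 11101✓ 11110✓ 11111✓
Round 1: -0010✓ -0011✓ -0111✓ -1101✓ -1111✓ 0-000 0-101✓ 0-111✓ 00-00 00-11✓ 000-0 0001-✓ 001-1✓ 0010- 011-1✓ 1-010 1-111✓ 10-11✓ 100-1 1001-✓ 11-10 111-1✓ 1111-
Round 2: --111 -0-11 -001- -11-1 0-1-1
PIs = {--111, -0-11, -001-, -11-1, 0-000, 0-1-1, 00-00, 000-0, 0010-, 1-010, 100-1, 11-10, 1111-}
Coverage chart:
  m0: 0-000,00-00,000-0
  m2: -001-,000-0
  m3: -0-11,-001-
  m5: 0-1-1,0010-
  m7: --111,-0-11,0-1-1
  m8: 0-000 ←essential
  m13: -11-1,0-1-1
  m17: 100-1 ←essential
  m18: -001-,1-010
  m19: -0-11,-001-,100-1
  m26: 1-010,11-10
  m29: -11-1 ←essential
  m30: 11-10,1111-
  m31: --111,-11-1,1111-
Essential: -11-1, 0-000, 100-1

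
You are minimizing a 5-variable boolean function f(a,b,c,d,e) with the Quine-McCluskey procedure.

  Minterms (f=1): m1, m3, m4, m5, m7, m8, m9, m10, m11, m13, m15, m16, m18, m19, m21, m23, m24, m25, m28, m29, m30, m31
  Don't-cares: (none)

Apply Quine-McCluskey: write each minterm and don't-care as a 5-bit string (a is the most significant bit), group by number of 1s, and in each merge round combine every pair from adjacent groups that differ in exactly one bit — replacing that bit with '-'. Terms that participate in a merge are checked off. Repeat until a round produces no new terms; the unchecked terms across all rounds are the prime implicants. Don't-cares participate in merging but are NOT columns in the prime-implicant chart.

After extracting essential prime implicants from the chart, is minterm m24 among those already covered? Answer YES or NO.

NO

size-2^0 implicants → 00001(✓)  00011(✓)  00100(✓)  00101(✓)  00111(✓)  01000(✓)  01001(✓)  01010(✓)  01011(✓)  01101(✓)  01111(✓)  10000(✓)  10010(✓)  10011(✓)  10101(✓)  10111(✓)  11000(✓)  11001(✓)  11100(✓)  11101(✓)  11110(✓)  11111(✓)
size-2^1 implicants → -0011(✓)  -0101(✓)  -0111(✓)  -1000(✓)  -1001(✓)  -1101(✓)  -1111(✓)  0-001(✓)  0-011(✓)  0-101(✓)  0-111(✓)  00-01(✓)  00-11(✓)  000-1(✓)  001-1(✓)  0010-  01-01(✓)  01-11(✓)  010-0(✓)  010-1(✓)  0100-(✓)  0101-(✓)  011-1(✓)  1-000  1-101(✓)  1-111(✓)  10-11(✓)  100-0  1001-  101-1(✓)  11-00(✓)  11-01(✓)  1100-(✓)  111-0(✓)  111-1(✓)  1110-(✓)  1111-(✓)
size-2^2 implicants → --101(✓)  --111(✓)  -0-11  -01-1(✓)  -1-01  -100-  -11-1(✓)  0--01(✓)  0--11(✓)  0-0-1(✓)  0-1-1(✓)  00--1(✓)  01--1(✓)  010--  1-1-1(✓)  11-0-  111--
size-2^3 implicants → --1-1  0---1
Unchecked terms (primes): --1-1, -0-11, -1-01, -100-, 0---1, 0010-, 010--, 1-000, 100-0, 1001-, 11-0-, 111--
Minterm coverage:
  m1 ⊆ 0---1 [E]
  m3 ⊆ -0-11,0---1
  m4 ⊆ 0010- [E]
  m5 ⊆ --1-1,0---1,0010-
  m7 ⊆ --1-1,-0-11,0---1
  m8 ⊆ -100-,010--
  m9 ⊆ -1-01,-100-,0---1,010--
  m10 ⊆ 010-- [E]
  m11 ⊆ 0---1,010--
  m13 ⊆ --1-1,-1-01,0---1
  m15 ⊆ --1-1,0---1
  m16 ⊆ 1-000,100-0
  m18 ⊆ 100-0,1001-
  m19 ⊆ -0-11,1001-
  m21 ⊆ --1-1 [E]
  m23 ⊆ --1-1,-0-11
  m24 ⊆ -100-,1-000,11-0-
  m25 ⊆ -1-01,-100-,11-0-
  m28 ⊆ 11-0-,111--
  m29 ⊆ --1-1,-1-01,11-0-,111--
  m30 ⊆ 111-- [E]
  m31 ⊆ --1-1,111--
E = {--1-1, 0---1, 0010-, 010--, 111--}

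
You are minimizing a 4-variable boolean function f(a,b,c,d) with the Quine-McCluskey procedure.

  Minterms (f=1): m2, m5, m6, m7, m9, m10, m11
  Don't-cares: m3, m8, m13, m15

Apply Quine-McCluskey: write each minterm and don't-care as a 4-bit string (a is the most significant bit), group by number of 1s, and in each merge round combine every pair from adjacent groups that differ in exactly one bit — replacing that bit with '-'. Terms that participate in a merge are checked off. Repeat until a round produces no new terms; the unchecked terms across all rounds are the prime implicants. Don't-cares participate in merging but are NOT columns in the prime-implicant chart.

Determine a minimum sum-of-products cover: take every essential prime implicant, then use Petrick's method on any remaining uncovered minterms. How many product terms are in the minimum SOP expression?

size-2^0 implicants → 0010(✓)  0011(✓)  0101(✓)  0110(✓)  0111(✓)  1000(✓)  1001(✓)  1010(✓)  1011(✓)  1101(✓)  1111(✓)
size-2^1 implicants → -010(✓)  -011(✓)  -101(✓)  -111(✓)  0-10(✓)  0-11(✓)  001-(✓)  01-1(✓)  011-(✓)  1-01(✓)  1-11(✓)  10-0(✓)  10-1(✓)  100-(✓)  101-(✓)  11-1(✓)
size-2^2 implicants → --11  -01-  -1-1  0-1-  1--1  10--
Unchecked terms (primes): --11, -01-, -1-1, 0-1-, 1--1, 10--
Minterm coverage:
  m2 ⊆ -01-,0-1-
  m5 ⊆ -1-1 [E]
  m6 ⊆ 0-1- [E]
  m7 ⊆ --11,-1-1,0-1-
  m9 ⊆ 1--1,10--
  m10 ⊆ -01-,10--
  m11 ⊆ --11,-01-,1--1,10--
E = {-1-1, 0-1-}
Petrick residual → 10--
Cover = bd + a'c + ab'  |cover|=3

3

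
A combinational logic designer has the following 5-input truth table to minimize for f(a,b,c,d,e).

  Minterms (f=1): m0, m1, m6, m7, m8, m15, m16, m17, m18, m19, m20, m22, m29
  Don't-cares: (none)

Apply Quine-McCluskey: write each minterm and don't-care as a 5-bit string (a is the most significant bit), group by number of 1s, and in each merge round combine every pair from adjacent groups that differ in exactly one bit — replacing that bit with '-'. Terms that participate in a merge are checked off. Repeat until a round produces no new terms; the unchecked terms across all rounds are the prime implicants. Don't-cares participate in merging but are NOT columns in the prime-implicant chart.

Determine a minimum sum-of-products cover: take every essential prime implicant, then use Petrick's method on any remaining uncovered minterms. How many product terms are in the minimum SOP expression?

[col 0] 00000*, 00001*, 00110*, 00111*, 01000*, 01111*, 10000*, 10001*, 10010*, 10011*, 10100*, 10110*, 11101
[col 1] -0000*, -0001*, -0110, 0-000, 0-111, 0000-*, 0011-, 10-00*, 10-10*, 100-0*, 100-1*, 1000-*, 1001-*, 101-0*
[col 2] -000-, 10--0, 100--
Prime implicants: -000-, -0110, 0-000, 0-111, 0011-, 10--0, 100--, 11101
PI chart (minterm → PIs covering it):
  0 | -000-,0-000
  1 | -000-  (sole → essential)
  6 | -0110,0011-
  7 | 0-111,0011-
  8 | 0-000  (sole → essential)
  15 | 0-111  (sole → essential)
  16 | -000-,10--0,100--
  17 | -000-,100--
  18 | 10--0,100--
  19 | 100--  (sole → essential)
  20 | 10--0  (sole → essential)
  22 | -0110,10--0
  29 | 11101  (sole → essential)
Essential prime implicants: -000-, 0-000, 0-111, 10--0, 100--, 11101
Petrick residual → -0110
Minimum SOP uses 7 PIs: b'c'd' + b'cde' + a'c'd'e' + a'cde + ab'e' + ab'c' + abcd'e

7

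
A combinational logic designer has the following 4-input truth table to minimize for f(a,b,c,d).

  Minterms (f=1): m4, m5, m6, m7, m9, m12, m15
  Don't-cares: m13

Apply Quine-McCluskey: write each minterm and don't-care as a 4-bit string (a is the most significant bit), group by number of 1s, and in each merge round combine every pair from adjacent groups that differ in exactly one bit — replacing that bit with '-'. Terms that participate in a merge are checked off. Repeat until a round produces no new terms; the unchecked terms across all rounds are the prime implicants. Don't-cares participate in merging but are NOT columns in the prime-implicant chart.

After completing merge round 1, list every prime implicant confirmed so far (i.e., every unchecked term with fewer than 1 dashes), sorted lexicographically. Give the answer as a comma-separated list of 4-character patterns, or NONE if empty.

NONE

size-2^0 implicants → 0100(✓)  0101(✓)  0110(✓)  0111(✓)  1001(✓)  1100(✓)  1101(✓)  1111(✓)
size-2^1 implicants → -100(✓)  -101(✓)  -111(✓)  01-0(✓)  01-1(✓)  010-(✓)  011-(✓)  1-01  11-1(✓)  110-(✓)
size-2^2 implicants → -1-1  -10-  01--
Unchecked terms (primes): -1-1, -10-, 01--, 1-01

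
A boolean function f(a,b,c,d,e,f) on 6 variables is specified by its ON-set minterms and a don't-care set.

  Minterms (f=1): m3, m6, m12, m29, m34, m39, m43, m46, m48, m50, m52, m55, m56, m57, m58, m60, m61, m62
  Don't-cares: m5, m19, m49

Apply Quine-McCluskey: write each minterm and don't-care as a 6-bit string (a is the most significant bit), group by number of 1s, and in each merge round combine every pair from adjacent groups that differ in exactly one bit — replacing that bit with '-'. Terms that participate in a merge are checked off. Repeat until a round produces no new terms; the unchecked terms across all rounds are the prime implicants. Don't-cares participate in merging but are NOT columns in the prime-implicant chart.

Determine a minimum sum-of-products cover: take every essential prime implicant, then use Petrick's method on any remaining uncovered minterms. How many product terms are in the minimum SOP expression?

11

size-2^0 implicants → 000011(✓)  000101  000110  001100  010011(✓)  011101(✓)  100010(✓)  100111(✓)  101011  101110(✓)  110000(✓)  110001(✓)  110010(✓)  110100(✓)  110111(✓)  111000(✓)  111001(✓)  111010(✓)  111100(✓)  111101(✓)  111110(✓)
size-2^1 implicants → -11101  0-0011  1-0010  1-0111  1-1110  11-000(✓)  11-001(✓)  11-010(✓)  11-100(✓)  110-00(✓)  1100-0(✓)  11000-(✓)  111-00(✓)  111-01(✓)  111-10(✓)  1110-0(✓)  11100-(✓)  1111-0(✓)  11110-(✓)
size-2^2 implicants → 11--00  11-0-0  11-00-  111--0  111-0-
Unchecked terms (primes): -11101, 0-0011, 000101, 000110, 001100, 1-0010, 1-0111, 1-1110, 101011, 11--00, 11-0-0, 11-00-, 111--0, 111-0-
Minterm coverage:
  m3 ⊆ 0-0011 [E]
  m6 ⊆ 000110 [E]
  m12 ⊆ 001100 [E]
  m29 ⊆ -11101 [E]
  m34 ⊆ 1-0010 [E]
  m39 ⊆ 1-0111 [E]
  m43 ⊆ 101011 [E]
  m46 ⊆ 1-1110 [E]
  m48 ⊆ 11--00,11-0-0,11-00-
  m50 ⊆ 1-0010,11-0-0
  m52 ⊆ 11--00 [E]
  m55 ⊆ 1-0111 [E]
  m56 ⊆ 11--00,11-0-0,11-00-,111--0,111-0-
  m57 ⊆ 11-00-,111-0-
  m58 ⊆ 11-0-0,111--0
  m60 ⊆ 11--00,111--0,111-0-
  m61 ⊆ -11101,111-0-
  m62 ⊆ 1-1110,111--0
E = {-11101, 0-0011, 000110, 001100, 1-0010, 1-0111, 1-1110, 101011, 11--00}
Petrick residual → 11-0-0, 11-00-
Cover = bcde'f + a'c'd'ef + a'b'c'def' + a'b'cde'f' + ac'd'ef' + ac'def + acdef' + ab'cd'ef + abe'f' + abd'f' + abd'e'  |cover|=11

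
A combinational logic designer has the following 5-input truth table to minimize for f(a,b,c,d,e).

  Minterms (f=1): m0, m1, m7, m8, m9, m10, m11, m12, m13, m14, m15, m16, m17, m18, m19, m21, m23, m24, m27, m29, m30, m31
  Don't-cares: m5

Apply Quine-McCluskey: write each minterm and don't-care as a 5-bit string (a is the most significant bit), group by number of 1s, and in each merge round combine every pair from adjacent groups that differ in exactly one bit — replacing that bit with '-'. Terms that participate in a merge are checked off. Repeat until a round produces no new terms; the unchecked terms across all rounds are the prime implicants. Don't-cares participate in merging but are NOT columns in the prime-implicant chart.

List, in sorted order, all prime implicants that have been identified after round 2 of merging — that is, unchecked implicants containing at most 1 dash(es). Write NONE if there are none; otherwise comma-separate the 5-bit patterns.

size-2^0 implicants → 00000(✓)  00001(✓)  00101(✓)  00111(✓)  01000(✓)  01001(✓)  01010(✓)  01011(✓)  01100(✓)  01101(✓)  01110(✓)  01111(✓)  10000(✓)  10001(✓)  10010(✓)  10011(✓)  10101(✓)  10111(✓)  11000(✓)  11011(✓)  11101(✓)  11110(✓)  11111(✓)
size-2^1 implicants → -0000(✓)  -0001(✓)  -0101(✓)  -0111(✓)  -1000(✓)  -1011(✓)  -1101(✓)  -1110(✓)  -1111(✓)  0-000(✓)  0-001(✓)  0-101(✓)  0-111(✓)  00-01(✓)  0000-(✓)  001-1(✓)  01-00(✓)  01-01(✓)  01-10(✓)  01-11(✓)  010-0(✓)  010-1(✓)  0100-(✓)  0101-(✓)  011-0(✓)  011-1(✓)  0110-(✓)  0111-(✓)  1-000(✓)  1-011(✓)  1-101(✓)  1-111(✓)  10-01(✓)  10-11(✓)  100-0(✓)  100-1(✓)  1000-(✓)  1001-(✓)  101-1(✓)  11-11(✓)  111-1(✓)  1111-(✓)
size-2^2 implicants → --000  --101(✓)  --111(✓)  -0-01  -000-  -01-1(✓)  -1-11  -11-1(✓)  -111-  0--01  0-00-  0-1-1(✓)  01--0(✓)  01--1(✓)  01-0-(✓)  01-1-(✓)  010--(✓)  011--(✓)  1--11  1-1-1(✓)  10--1  100--
size-2^3 implicants → --1-1  01---
Unchecked terms (primes): --000, --1-1, -0-01, -000-, -1-11, -111-, 0--01, 0-00-, 01---, 1--11, 10--1, 100--

NONE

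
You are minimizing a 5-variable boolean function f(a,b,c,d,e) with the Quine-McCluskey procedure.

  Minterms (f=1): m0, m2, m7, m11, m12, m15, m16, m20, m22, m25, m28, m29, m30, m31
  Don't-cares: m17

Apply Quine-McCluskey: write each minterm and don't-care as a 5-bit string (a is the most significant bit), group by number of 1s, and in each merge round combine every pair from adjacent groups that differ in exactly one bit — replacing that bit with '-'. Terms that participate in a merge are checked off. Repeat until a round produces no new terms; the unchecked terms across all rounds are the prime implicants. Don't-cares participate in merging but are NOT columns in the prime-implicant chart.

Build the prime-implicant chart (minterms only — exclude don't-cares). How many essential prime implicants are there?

[col 0] 00000*, 00010*, 00111*, 01011*, 01100*, 01111*, 10000*, 10001*, 10100*, 10110*, 11001*, 11100*, 11101*, 11110*, 11111*
[col 1] -0000, -1100, -1111, 0-111, 000-0, 01-11, 1-001, 1-100*, 1-110*, 10-00, 1000-, 101-0*, 11-01, 111-0*, 111-1*, 1110-*, 1111-*
[col 2] 1-1-0, 111--
Prime implicants: -0000, -1100, -1111, 0-111, 000-0, 01-11, 1-001, 1-1-0, 10-00, 1000-, 11-01, 111--
PI chart (minterm → PIs covering it):
  0 | -0000,000-0
  2 | 000-0  (sole → essential)
  7 | 0-111  (sole → essential)
  11 | 01-11  (sole → essential)
  12 | -1100  (sole → essential)
  15 | -1111,0-111,01-11
  16 | -0000,10-00,1000-
  20 | 1-1-0,10-00
  22 | 1-1-0  (sole → essential)
  25 | 1-001,11-01
  28 | -1100,1-1-0,111--
  29 | 11-01,111--
  30 | 1-1-0,111--
  31 | -1111,111--
Essential prime implicants: -1100, 0-111, 000-0, 01-11, 1-1-0

5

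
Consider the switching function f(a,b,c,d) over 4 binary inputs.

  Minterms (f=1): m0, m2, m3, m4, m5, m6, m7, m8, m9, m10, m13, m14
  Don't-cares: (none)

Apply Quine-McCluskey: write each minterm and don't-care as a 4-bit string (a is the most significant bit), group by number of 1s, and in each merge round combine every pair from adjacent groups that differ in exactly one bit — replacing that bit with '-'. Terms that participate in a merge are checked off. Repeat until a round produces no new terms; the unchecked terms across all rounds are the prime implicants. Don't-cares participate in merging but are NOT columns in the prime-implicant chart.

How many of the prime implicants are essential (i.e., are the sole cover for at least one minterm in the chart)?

[col 0] 0000*, 0010*, 0011*, 0100*, 0101*, 0110*, 0111*, 1000*, 1001*, 1010*, 1101*, 1110*
[col 1] -000*, -010*, -101, -110*, 0-00*, 0-10*, 0-11*, 00-0*, 001-*, 01-0*, 01-1*, 010-*, 011-*, 1-01, 1-10*, 10-0*, 100-
[col 2] --10, -0-0, 0--0, 0-1-, 01--
Prime implicants: --10, -0-0, -101, 0--0, 0-1-, 01--, 1-01, 100-
PI chart (minterm → PIs covering it):
  0 | -0-0,0--0
  2 | --10,-0-0,0--0,0-1-
  3 | 0-1-  (sole → essential)
  4 | 0--0,01--
  5 | -101,01--
  6 | --10,0--0,0-1-,01--
  7 | 0-1-,01--
  8 | -0-0,100-
  9 | 1-01,100-
  10 | --10,-0-0
  13 | -101,1-01
  14 | --10  (sole → essential)
Essential prime implicants: --10, 0-1-

2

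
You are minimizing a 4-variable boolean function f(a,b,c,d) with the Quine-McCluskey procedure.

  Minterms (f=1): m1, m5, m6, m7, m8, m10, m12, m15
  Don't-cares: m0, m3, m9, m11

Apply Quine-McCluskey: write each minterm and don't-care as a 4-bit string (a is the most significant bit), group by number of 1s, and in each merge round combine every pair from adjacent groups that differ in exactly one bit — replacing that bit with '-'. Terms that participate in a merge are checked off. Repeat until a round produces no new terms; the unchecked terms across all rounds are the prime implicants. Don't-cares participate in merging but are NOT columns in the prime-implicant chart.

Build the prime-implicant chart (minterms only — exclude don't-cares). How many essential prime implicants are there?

5

Round 0: 0000✓ 0001✓ 0011✓ 0101✓ 0110✓ 0111✓ 1000✓ 1001✓ 1010✓ 1011✓ 1100✓ 1111✓
Round 1: -000✓ -001✓ -011✓ -111✓ 0-01✓ 0-11✓ 00-1✓ 000-✓ 01-1✓ 011- 1-00 1-11✓ 10-0✓ 10-1✓ 100-✓ 101-✓
Round 2: --11 -0-1 -00- 0--1 10--
PIs = {--11, -0-1, -00-, 0--1, 011-, 1-00, 10--}
Coverage chart:
  m1: -0-1,-00-,0--1
  m5: 0--1 ←essential
  m6: 011- ←essential
  m7: --11,0--1,011-
  m8: -00-,1-00,10--
  m10: 10-- ←essential
  m12: 1-00 ←essential
  m15: --11 ←essential
Essential: --11, 0--1, 011-, 1-00, 10--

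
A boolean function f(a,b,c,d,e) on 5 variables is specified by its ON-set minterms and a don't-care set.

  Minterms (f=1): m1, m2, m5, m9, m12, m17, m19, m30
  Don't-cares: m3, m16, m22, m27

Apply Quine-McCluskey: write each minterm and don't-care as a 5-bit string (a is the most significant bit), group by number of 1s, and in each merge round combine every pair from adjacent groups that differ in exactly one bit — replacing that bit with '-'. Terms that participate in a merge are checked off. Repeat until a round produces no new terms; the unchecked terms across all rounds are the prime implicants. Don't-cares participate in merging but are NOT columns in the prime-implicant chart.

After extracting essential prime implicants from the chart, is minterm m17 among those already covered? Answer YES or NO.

NO

[col 0] 00001*, 00010*, 00011*, 00101*, 01001*, 01100, 10000*, 10001*, 10011*, 10110*, 11011*, 11110*
[col 1] -0001*, -0011*, 0-001, 00-01, 000-1*, 0001-, 1-011, 1-110, 100-1*, 1000-
[col 2] -00-1
Prime implicants: -00-1, 0-001, 00-01, 0001-, 01100, 1-011, 1-110, 1000-
PI chart (minterm → PIs covering it):
  1 | -00-1,0-001,00-01
  2 | 0001-  (sole → essential)
  5 | 00-01  (sole → essential)
  9 | 0-001  (sole → essential)
  12 | 01100  (sole → essential)
  17 | -00-1,1000-
  19 | -00-1,1-011
  30 | 1-110  (sole → essential)
Essential prime implicants: 0-001, 00-01, 0001-, 01100, 1-110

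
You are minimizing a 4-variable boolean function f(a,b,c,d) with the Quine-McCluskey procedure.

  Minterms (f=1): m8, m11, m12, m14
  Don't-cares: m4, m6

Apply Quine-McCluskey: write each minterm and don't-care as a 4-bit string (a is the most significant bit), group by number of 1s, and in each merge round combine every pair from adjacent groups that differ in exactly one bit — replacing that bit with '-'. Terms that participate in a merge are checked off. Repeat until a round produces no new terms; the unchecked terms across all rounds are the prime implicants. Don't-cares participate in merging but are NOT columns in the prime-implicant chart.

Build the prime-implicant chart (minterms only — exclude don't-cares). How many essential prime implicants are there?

3

Round 0: 0100✓ 0110✓ 1000✓ 1011 1100✓ 1110✓
Round 1: -100✓ -110✓ 01-0✓ 1-00 11-0✓
Round 2: -1-0
PIs = {-1-0, 1-00, 1011}
Coverage chart:
  m8: 1-00 ←essential
  m11: 1011 ←essential
  m12: -1-0,1-00
  m14: -1-0 ←essential
Essential: -1-0, 1-00, 1011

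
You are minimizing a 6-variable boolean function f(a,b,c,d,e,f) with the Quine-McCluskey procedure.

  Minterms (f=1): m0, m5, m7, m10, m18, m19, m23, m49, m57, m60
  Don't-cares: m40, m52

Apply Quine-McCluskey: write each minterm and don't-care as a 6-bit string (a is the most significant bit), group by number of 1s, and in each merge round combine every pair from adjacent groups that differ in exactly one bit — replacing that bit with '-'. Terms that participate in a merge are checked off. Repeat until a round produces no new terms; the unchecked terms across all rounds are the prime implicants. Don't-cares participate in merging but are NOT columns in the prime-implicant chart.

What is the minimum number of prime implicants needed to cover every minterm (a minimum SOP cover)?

size-2^0 implicants → 000000  000101(✓)  000111(✓)  001010  010010(✓)  010011(✓)  010111(✓)  101000  110001(✓)  110100(✓)  111001(✓)  111100(✓)
size-2^1 implicants → 0-0111  0001-1  010-11  01001-  11-001  11-100
Unchecked terms (primes): 0-0111, 000000, 0001-1, 001010, 010-11, 01001-, 101000, 11-001, 11-100
Minterm coverage:
  m0 ⊆ 000000 [E]
  m5 ⊆ 0001-1 [E]
  m7 ⊆ 0-0111,0001-1
  m10 ⊆ 001010 [E]
  m18 ⊆ 01001- [E]
  m19 ⊆ 010-11,01001-
  m23 ⊆ 0-0111,010-11
  m49 ⊆ 11-001 [E]
  m57 ⊆ 11-001 [E]
  m60 ⊆ 11-100 [E]
E = {000000, 0001-1, 001010, 01001-, 11-001, 11-100}
Petrick residual → 0-0111
Cover = a'c'def + a'b'c'd'e'f' + a'b'c'df + a'b'cd'ef' + a'bc'd'e + abd'e'f + abde'f'  |cover|=7

7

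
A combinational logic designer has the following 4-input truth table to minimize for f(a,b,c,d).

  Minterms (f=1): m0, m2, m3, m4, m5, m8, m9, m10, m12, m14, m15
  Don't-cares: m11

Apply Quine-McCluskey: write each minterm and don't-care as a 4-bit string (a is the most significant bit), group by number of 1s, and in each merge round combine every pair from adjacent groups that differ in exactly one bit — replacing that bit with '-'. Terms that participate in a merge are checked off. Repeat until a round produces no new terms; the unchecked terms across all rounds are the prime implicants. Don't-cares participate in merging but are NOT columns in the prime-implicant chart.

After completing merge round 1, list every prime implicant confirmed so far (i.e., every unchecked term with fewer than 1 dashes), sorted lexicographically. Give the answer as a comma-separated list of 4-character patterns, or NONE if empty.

NONE

Round 0: 0000✓ 0010✓ 0011✓ 0100✓ 0101✓ 1000✓ 1001✓ 1010✓ 1011✓ 1100✓ 1110✓ 1111✓
Round 1: -000✓ -010✓ -011✓ -100✓ 0-00✓ 00-0✓ 001-✓ 010- 1-00✓ 1-10✓ 1-11✓ 10-0✓ 10-1✓ 100-✓ 101-✓ 11-0✓ 111-✓
Round 2: --00 -0-0 -01- 1--0 1-1- 10--
PIs = {--00, -0-0, -01-, 010-, 1--0, 1-1-, 10--}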